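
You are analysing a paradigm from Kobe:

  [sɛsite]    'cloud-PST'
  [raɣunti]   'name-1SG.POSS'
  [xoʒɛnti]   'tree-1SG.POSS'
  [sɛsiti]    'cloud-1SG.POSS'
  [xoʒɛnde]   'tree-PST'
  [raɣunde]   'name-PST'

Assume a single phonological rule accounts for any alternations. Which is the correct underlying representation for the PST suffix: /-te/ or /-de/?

/-de/

The PST morpheme has two allomorphs, [-de] and [-te].
The 1SG.POSS suffix, which begins with [t], is invariant after every stem; so [t] is not altered by any rule here.
The PST suffix is therefore /-de/ underlyingly, with post-vocalic devoicing: voiced stops become voiceless after a vowel.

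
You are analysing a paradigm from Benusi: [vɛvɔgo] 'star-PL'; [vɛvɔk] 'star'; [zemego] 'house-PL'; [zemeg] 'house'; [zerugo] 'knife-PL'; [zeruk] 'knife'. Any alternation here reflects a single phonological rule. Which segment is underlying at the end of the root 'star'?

The stem for 'star' ends in [g] in [vɛvɔgo] but [k] in [vɛvɔk].
If /g/ were underlying and a rule turned it into [k] in isolation, 'house' would also alternate; but it has [g] in both [zemego] and [zemeg].
The underlying segment must be /k/; voiceless stops become voiced between vowels, yielding [g] there.

/k/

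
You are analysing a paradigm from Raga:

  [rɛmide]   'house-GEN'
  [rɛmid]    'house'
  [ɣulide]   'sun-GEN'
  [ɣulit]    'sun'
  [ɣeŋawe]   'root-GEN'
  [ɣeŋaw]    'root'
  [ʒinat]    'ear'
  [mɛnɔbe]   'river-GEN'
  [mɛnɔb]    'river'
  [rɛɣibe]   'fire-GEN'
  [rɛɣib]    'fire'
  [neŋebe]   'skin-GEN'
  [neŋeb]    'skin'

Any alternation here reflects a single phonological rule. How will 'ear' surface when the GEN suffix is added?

The stem for 'sun' ends in [d] in [ɣulide] but [t] in [ɣulit].
The stem 'house' ([rɛmide], [rɛmid]) shows [d] unchanged in both environments, so [d] cannot be basic with [t] derived in isolation.
The alternation reflects intervocalic voicing: voiceless stops become voiced between vowels. /t/ is underlying.
From [ʒinat] the stem 'ear' is /ʒinat/; between vowels this yields [ʒinade].

[ʒinade]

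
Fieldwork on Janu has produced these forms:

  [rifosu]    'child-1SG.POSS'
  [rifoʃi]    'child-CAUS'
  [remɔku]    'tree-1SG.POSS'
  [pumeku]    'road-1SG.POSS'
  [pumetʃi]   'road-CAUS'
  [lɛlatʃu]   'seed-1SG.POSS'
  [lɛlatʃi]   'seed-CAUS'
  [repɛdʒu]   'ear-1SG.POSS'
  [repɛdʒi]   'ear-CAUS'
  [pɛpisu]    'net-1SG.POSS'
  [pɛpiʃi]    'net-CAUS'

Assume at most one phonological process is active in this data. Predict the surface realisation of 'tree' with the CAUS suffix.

[remɔtʃi]

'road' shows [k] ~ [tʃ] at the end of the stem ([pumeku] vs [pumetʃi]).
But 'seed' keeps [tʃ] in both environments ([lɛlatʃu], [lɛlatʃi]), so there is no rule changing /tʃ/ to [k] before the 1SG.POSS suffix.
Therefore /k/ is basic and [tʃ] is derived by palatalization before a front vowel (/k/ and /s/ become palato-alveolar [tʃ] and [ʃ] before a front vowel).
From [remɔku] the stem 'tree' is /remɔk/; before a front vowel this yields [remɔtʃi].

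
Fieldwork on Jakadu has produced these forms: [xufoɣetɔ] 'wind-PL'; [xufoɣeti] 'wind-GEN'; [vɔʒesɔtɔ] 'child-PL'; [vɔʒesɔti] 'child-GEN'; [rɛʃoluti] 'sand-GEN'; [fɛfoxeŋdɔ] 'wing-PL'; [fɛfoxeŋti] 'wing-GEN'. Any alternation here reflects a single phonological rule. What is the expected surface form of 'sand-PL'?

The PL morpheme has two allomorphs, [-dɔ] and [-tɔ].
The GEN suffix, which begins with [t], is invariant after every stem; so [t] is not altered by any rule here.
The PL suffix is therefore /-dɔ/ underlyingly, with post-vocalic devoicing: voiced stops become voiceless after a vowel.
After 'sand', which ends in a vowel, the suffix surfaces as [-tɔ], giving [rɛʃolutɔ].

[rɛʃolutɔ]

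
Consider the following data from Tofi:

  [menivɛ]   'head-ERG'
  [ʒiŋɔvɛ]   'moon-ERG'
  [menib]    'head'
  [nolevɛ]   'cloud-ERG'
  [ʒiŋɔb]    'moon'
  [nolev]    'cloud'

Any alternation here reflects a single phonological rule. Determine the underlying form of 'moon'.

'moon' shows [b] ~ [v] at the end of the stem ([ʒiŋɔb] vs [ʒiŋɔvɛ]).
But 'cloud' keeps [v] in both environments ([nolev], [nolevɛ]), so there is no rule changing /v/ to [b] in isolation.
So /b/ is underlying, and a rule of intervocalic spirantization — voiced stops become fricatives between vowels — gives [v].

/ʒiŋɔb/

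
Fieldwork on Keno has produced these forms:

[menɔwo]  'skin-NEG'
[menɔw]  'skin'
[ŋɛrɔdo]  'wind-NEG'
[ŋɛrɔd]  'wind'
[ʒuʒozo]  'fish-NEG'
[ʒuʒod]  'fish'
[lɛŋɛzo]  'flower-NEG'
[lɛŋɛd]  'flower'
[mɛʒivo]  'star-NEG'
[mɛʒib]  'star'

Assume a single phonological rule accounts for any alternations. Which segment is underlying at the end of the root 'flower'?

/z/

The root 'flower' surfaces as [lɛŋɛzo] and [lɛŋɛd], with a stem-final [z] ~ [d] alternation.
The stem 'wind' ([ŋɛrɔdo], [ŋɛrɔd]) shows [d] unchanged in both environments, so [d] cannot be basic with [z] derived before the NEG suffix.
Therefore /z/ is basic and [d] is derived by word-final hardening (voiced fricatives become stops word-finally).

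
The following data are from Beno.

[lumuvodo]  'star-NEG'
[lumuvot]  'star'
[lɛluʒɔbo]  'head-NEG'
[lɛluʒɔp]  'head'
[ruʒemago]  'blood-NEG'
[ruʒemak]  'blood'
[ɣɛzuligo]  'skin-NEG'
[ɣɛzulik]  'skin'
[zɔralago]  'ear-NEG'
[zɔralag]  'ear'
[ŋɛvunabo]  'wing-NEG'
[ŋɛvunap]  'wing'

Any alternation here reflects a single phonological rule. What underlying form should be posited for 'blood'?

/ruʒemak/

In [ruʒemago] and [ruʒemak] the final segment of 'blood' alternates: [g] ~ [k].
But 'ear' keeps [g] in both environments ([zɔralago], [zɔralag]), so there is no rule changing /g/ to [k] in isolation.
The alternation reflects intervocalic voicing: voiceless stops become voiced between vowels. /k/ is underlying.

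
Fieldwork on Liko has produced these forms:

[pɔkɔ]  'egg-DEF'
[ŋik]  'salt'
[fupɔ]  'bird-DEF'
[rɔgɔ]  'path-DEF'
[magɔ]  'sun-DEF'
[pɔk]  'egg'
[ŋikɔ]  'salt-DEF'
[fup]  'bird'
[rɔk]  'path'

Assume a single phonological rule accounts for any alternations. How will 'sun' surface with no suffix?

[mak]

'path' shows [g] ~ [k] at the end of the stem ([rɔgɔ] vs [rɔk]).
The stem 'egg' ([pɔkɔ], [pɔk]) shows [k] unchanged in both environments, so [k] cannot be basic with [g] derived before the DEF suffix.
The alternation reflects word-final obstruent devoicing: voiced obstruents become voiceless word-finally. /g/ is underlying.
The one attested form of 'sun', [magɔ], shows underlying /mag/. Applying the same rule word-finally gives [mak].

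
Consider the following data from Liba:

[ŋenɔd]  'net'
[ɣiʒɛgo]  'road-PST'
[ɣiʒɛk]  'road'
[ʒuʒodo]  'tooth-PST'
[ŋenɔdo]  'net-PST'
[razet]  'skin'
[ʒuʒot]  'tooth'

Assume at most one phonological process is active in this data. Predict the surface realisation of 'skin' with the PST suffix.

[razedo]

The root 'tooth' surfaces as [ʒuʒodo] and [ʒuʒot], with a stem-final [d] ~ [t] alternation.
Compare 'net', with invariant [d] in [ŋenɔdo] and [ŋenɔd]: an analysis with underlying /d/ and a rule producing [t] in isolation would wrongly predict alternation here too.
Therefore /t/ is basic and [d] is derived by intervocalic voicing (voiceless stops become voiced between vowels).
The one attested form of 'skin', [razet], shows underlying /razet/. Applying the same rule between vowels gives [razedo].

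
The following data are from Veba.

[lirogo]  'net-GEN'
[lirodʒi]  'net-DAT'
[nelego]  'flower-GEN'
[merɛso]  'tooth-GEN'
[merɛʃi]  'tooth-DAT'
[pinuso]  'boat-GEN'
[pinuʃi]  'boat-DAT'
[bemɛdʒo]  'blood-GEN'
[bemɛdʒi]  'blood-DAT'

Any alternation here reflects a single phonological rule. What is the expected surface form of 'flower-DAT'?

'net' shows [g] ~ [dʒ] at the end of the stem ([lirogo] vs [lirodʒi]).
The stem 'blood' ([bemɛdʒo], [bemɛdʒi]) shows [dʒ] unchanged in both environments, so [dʒ] cannot be basic with [g] derived before the GEN suffix.
So /g/ is underlying, and a rule of palatalization before a front vowel — /g/ and /s/ become palato-alveolar [dʒ] and [ʃ] before a front vowel — gives [dʒ].
From [nelego] the stem 'flower' is /neleg/; before a front vowel this yields [neledʒi].

[neledʒi]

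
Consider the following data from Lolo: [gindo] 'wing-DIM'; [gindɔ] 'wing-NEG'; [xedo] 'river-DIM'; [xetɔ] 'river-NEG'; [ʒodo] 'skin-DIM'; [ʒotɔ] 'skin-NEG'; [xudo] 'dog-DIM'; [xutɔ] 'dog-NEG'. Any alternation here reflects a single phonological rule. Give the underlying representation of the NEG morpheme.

/-tɔ/

The NEG suffix surfaces as [-dɔ] and [-tɔ], depending on the final segment of the stem.
The DIM suffix, which begins with [d], is invariant after every stem; so [d] is not altered by any rule here.
So the underlying form is /-tɔ/, and voiceless stops become voiced after a nasal.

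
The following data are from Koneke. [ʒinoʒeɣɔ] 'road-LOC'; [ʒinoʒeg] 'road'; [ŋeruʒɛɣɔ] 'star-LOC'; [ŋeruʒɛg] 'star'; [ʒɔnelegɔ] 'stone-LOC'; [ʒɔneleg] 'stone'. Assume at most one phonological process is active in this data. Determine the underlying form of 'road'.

/ʒinoʒeɣ/

'road' shows [ɣ] ~ [g] at the end of the stem ([ʒinoʒeɣɔ] vs [ʒinoʒeg]).
Compare 'stone', with invariant [g] in [ʒɔnelegɔ] and [ʒɔneleg]: an analysis with underlying /g/ and a rule producing [ɣ] before the LOC suffix would wrongly predict alternation here too.
The alternation reflects word-final hardening: voiced fricatives become stops word-finally. /ɣ/ is underlying.
The underlying form of 'road' is therefore /ʒinoʒeɣ/.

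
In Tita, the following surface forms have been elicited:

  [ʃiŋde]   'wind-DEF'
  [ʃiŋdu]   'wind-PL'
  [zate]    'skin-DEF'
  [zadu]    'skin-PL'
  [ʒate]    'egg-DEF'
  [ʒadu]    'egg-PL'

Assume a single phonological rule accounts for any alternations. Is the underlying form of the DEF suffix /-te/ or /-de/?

The DEF suffix surfaces as [-de] and [-te], depending on the final segment of the stem.
The PL suffix, which begins with [d], is invariant after every stem; so [d] is not altered by any rule here.
The DEF suffix is therefore /-te/ underlyingly, with post-nasal voicing: voiceless stops become voiced after a nasal.

/-te/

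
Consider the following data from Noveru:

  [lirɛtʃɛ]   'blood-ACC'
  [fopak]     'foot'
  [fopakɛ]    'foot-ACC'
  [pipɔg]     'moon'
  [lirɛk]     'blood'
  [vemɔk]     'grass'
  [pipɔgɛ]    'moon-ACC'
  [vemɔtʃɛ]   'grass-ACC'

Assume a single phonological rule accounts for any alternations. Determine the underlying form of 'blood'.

The stem for 'blood' ends in [k] in [lirɛk] but [tʃ] in [lirɛtʃɛ].
Compare 'foot', with invariant [k] in [fopak] and [fopakɛ]: an analysis with underlying /k/ and a rule producing [tʃ] before the ACC suffix would wrongly predict alternation here too.
The alternation reflects depalatalization: palato-alveolar /tʃ/ becomes [k] when no front vowel follows. /tʃ/ is underlying.
Hence 'blood' is /lirɛtʃ/ underlyingly.

/lirɛtʃ/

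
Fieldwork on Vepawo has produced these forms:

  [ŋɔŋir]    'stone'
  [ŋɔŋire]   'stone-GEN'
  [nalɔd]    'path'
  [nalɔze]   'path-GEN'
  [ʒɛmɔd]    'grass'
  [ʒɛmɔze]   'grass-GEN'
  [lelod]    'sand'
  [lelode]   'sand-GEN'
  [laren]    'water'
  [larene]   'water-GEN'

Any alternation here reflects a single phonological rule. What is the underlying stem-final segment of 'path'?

/z/

'path' shows [d] ~ [z] at the end of the stem ([nalɔd] vs [nalɔze]).
If /d/ were underlying and a rule turned it into [z] before the GEN suffix, 'sand' would also alternate; but it has [d] in both [lelod] and [lelode].
The underlying segment must be /z/; voiced fricatives become stops word-finally, yielding [d] there.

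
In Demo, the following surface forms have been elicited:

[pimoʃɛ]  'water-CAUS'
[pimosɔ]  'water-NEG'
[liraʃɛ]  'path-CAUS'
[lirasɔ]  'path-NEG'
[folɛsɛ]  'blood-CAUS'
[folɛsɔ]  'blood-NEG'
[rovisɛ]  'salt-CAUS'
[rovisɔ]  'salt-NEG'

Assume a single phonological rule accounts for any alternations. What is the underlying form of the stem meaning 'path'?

The stem for 'path' ends in [ʃ] in [liraʃɛ] but [s] in [lirasɔ].
Compare 'blood', with invariant [s] in [folɛsɛ] and [folɛsɔ]: an analysis with underlying /s/ and a rule producing [ʃ] before the CAUS suffix would wrongly predict alternation here too.
The underlying segment must be /ʃ/; palato-alveolar /ʃ/ becomes [s] when no front vowel follows, yielding [s] there.
Hence 'path' is /liraʃ/ underlyingly.

/liraʃ/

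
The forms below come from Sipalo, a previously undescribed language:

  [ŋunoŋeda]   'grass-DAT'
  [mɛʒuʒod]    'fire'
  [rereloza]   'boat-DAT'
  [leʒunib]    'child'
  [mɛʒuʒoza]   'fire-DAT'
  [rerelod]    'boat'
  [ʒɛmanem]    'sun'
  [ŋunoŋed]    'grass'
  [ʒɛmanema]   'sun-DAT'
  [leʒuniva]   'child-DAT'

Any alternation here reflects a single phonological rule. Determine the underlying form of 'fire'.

In [mɛʒuʒoza] and [mɛʒuʒod] the final segment of 'fire' alternates: [z] ~ [d].
The stem 'grass' ([ŋunoŋeda], [ŋunoŋed]) shows [d] unchanged in both environments, so [d] cannot be basic with [z] derived before the DAT suffix.
The alternation reflects word-final hardening: voiced fricatives become stops word-finally. /z/ is underlying.

/mɛʒuʒoz/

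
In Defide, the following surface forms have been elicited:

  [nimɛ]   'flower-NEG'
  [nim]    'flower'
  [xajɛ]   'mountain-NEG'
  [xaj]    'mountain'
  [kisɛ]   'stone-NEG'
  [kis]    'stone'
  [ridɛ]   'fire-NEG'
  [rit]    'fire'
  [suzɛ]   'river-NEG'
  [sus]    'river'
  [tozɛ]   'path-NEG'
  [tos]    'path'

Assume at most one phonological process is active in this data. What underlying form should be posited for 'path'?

The root 'path' surfaces as [tozɛ] and [tos], with a stem-final [z] ~ [s] alternation.
If /s/ were underlying and a rule turned it into [z] before the NEG suffix, 'stone' would also alternate; but it has [s] in both [kisɛ] and [kis].
The alternation reflects word-final obstruent devoicing: voiced obstruents become voiceless word-finally. /z/ is underlying.
Hence 'path' is /toz/ underlyingly.

/toz/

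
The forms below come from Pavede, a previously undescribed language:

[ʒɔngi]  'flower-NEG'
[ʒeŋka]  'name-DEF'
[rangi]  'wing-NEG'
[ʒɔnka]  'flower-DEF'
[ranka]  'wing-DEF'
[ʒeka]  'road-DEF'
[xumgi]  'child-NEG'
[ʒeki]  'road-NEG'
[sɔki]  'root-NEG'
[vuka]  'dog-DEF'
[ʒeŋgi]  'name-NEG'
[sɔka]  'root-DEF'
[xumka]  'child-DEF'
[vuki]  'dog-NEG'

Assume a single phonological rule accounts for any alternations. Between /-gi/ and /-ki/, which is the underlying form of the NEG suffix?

/-gi/

The NEG morpheme has two allomorphs, [-gi] and [-ki].
By contrast the DEF suffix keeps its initial [k] throughout — that segment must be underlying.
So the underlying form is /-gi/, and voiced stops become voiceless after a vowel.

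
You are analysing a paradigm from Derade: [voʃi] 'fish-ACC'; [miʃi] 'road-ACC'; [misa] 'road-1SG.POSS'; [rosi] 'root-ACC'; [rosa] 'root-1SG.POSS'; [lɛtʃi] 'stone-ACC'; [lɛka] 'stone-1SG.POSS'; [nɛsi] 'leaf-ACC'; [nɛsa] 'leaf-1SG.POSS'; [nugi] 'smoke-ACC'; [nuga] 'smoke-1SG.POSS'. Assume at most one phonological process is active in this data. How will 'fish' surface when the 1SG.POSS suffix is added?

[vosa]

The root 'road' surfaces as [miʃi] and [misa], with a stem-final [ʃ] ~ [s] alternation.
Compare 'leaf', with invariant [s] in [nɛsi] and [nɛsa]: an analysis with underlying /s/ and a rule producing [ʃ] before the ACC suffix would wrongly predict alternation here too.
Therefore /ʃ/ is basic and [s] is derived by depalatalization (palato-alveolar /tʃ/ and /ʃ/ become [k] and [s] when no front vowel follows).
The one attested form of 'fish', [voʃi], shows underlying /voʃ/. Applying the same rule when no front vowel follows gives [vosa].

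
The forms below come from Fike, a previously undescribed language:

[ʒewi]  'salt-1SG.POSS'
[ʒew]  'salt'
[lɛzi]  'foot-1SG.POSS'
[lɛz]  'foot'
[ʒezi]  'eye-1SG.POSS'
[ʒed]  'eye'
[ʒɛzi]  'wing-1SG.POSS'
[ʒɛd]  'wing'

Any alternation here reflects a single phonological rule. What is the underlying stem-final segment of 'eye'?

/d/

In [ʒezi] and [ʒed] the final segment of 'eye' alternates: [z] ~ [d].
Compare 'foot', with invariant [z] in [lɛzi] and [lɛz]: an analysis with underlying /z/ and a rule producing [d] in isolation would wrongly predict alternation here too.
The underlying segment must be /d/; voiced stops become fricatives between vowels, yielding [z] there.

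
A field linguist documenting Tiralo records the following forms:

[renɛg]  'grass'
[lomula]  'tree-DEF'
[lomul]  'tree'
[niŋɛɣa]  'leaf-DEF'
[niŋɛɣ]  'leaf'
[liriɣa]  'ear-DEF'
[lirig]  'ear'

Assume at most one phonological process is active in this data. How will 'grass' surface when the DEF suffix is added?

In [liriɣa] and [lirig] the final segment of 'ear' alternates: [ɣ] ~ [g].
The stem 'leaf' ([niŋɛɣa], [niŋɛɣ]) shows [ɣ] unchanged in both environments, so [ɣ] cannot be basic with [g] derived in isolation.
So /g/ is underlying, and a rule of intervocalic spirantization — voiced stops become fricatives between vowels — gives [ɣ].
From [renɛg] the stem 'grass' is /renɛg/; between vowels this yields [renɛɣa].

[renɛɣa]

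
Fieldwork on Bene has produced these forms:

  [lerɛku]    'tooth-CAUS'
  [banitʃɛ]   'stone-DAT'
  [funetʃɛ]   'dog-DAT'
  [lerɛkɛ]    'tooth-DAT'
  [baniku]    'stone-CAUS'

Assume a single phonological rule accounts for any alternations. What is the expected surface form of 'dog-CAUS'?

The root 'stone' surfaces as [banitʃɛ] and [baniku], with a stem-final [tʃ] ~ [k] alternation.
But 'tooth' keeps [k] in both environments ([lerɛkɛ], [lerɛku]), so there is no rule changing /k/ to [tʃ] before the DAT suffix.
The underlying segment must be /tʃ/; palato-alveolar /tʃ/ becomes [k] when no front vowel follows, yielding [k] there.
From [funetʃɛ] the stem 'dog' is /funetʃ/; when no front vowel follows this yields [funeku].

[funeku]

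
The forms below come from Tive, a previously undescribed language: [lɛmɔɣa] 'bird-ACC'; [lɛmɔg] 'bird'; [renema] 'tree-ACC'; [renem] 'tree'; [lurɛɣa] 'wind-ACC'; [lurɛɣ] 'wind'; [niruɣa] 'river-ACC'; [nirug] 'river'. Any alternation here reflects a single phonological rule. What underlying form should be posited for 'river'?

/nirug/

In [niruɣa] and [nirug] the final segment of 'river' alternates: [ɣ] ~ [g].
The stem 'wind' ([lurɛɣa], [lurɛɣ]) shows [ɣ] unchanged in both environments, so [ɣ] cannot be basic with [g] derived in isolation.
Therefore /g/ is basic and [ɣ] is derived by intervocalic spirantization (voiced stops become fricatives between vowels).
The underlying form of 'river' is therefore /nirug/.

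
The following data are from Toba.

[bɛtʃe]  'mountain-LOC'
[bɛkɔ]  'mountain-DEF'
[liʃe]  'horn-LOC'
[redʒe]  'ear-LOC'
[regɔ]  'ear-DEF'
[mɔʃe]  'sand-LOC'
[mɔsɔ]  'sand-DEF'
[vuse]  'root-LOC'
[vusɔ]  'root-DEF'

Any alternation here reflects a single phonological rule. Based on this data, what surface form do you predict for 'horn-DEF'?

The root 'sand' surfaces as [mɔʃe] and [mɔsɔ], with a stem-final [ʃ] ~ [s] alternation.
If /s/ were underlying and a rule turned it into [ʃ] before the LOC suffix, 'root' would also alternate; but it has [s] in both [vuse] and [vusɔ].
Therefore /ʃ/ is basic and [s] is derived by depalatalization (palato-alveolar /tʃ/, /dʒ/ and /ʃ/ become [k], [g] and [s] when no front vowel follows).
From [liʃe] the stem 'horn' is /liʃ/; when no front vowel follows this yields [lisɔ].

[lisɔ]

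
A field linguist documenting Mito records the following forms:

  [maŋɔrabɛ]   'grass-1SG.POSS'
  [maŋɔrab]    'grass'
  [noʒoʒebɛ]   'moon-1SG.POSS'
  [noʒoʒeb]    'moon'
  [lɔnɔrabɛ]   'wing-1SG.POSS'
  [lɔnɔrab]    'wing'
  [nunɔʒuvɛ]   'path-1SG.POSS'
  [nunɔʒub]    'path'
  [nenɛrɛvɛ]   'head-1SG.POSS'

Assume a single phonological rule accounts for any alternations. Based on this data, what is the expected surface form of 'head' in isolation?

'path' shows [v] ~ [b] at the end of the stem ([nunɔʒuvɛ] vs [nunɔʒub]).
Compare 'moon', with invariant [b] in [noʒoʒebɛ] and [noʒoʒeb]: an analysis with underlying /b/ and a rule producing [v] before the 1SG.POSS suffix would wrongly predict alternation here too.
The underlying segment must be /v/; voiced fricatives become stops word-finally, yielding [b] there.
The one attested form of 'head', [nenɛrɛvɛ], shows underlying /nenɛrɛv/. Applying the same rule word-finally gives [nenɛrɛb].

[nenɛrɛb]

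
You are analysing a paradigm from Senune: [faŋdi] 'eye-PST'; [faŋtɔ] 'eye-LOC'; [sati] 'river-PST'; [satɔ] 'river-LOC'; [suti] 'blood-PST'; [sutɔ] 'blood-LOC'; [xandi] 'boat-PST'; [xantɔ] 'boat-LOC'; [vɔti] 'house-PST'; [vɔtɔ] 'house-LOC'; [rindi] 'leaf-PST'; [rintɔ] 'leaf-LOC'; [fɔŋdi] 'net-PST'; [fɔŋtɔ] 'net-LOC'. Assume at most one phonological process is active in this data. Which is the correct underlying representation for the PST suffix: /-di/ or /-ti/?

The PST morpheme has two allomorphs, [-di] and [-ti].
By contrast the LOC suffix keeps its initial [t] throughout — that segment must be underlying.
So the underlying form is /-di/, and voiced stops become voiceless after a vowel.

/-di/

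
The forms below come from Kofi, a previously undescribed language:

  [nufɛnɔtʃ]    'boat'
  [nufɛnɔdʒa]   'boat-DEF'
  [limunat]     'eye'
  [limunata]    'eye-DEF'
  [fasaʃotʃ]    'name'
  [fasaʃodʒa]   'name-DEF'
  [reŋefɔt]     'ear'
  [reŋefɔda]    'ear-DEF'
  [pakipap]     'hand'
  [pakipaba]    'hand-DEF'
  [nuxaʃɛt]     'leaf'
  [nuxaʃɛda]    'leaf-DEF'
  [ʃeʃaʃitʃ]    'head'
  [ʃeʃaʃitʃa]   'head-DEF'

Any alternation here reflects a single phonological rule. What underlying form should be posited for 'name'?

In [fasaʃotʃ] and [fasaʃodʒa] the final segment of 'name' alternates: [tʃ] ~ [dʒ].
But 'head' keeps [tʃ] in both environments ([ʃeʃaʃitʃ], [ʃeʃaʃitʃa]), so there is no rule changing /tʃ/ to [dʒ] before the DEF suffix.
Therefore /dʒ/ is basic and [tʃ] is derived by word-final obstruent devoicing (voiced obstruents become voiceless word-finally).
So 'name' = /fasaʃodʒ/.

/fasaʃodʒ/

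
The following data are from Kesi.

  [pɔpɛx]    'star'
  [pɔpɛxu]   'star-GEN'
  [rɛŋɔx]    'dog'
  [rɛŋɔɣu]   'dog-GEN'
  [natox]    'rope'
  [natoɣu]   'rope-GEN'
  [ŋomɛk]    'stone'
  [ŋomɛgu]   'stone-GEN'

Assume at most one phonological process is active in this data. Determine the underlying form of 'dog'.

/rɛŋɔɣ/

In [rɛŋɔx] and [rɛŋɔɣu] the final segment of 'dog' alternates: [x] ~ [ɣ].
But 'star' keeps [x] in both environments ([pɔpɛx], [pɔpɛxu]), so there is no rule changing /x/ to [ɣ] before the GEN suffix.
The underlying segment must be /ɣ/; voiced obstruents become voiceless word-finally, yielding [x] there.
Hence 'dog' is /rɛŋɔɣ/ underlyingly.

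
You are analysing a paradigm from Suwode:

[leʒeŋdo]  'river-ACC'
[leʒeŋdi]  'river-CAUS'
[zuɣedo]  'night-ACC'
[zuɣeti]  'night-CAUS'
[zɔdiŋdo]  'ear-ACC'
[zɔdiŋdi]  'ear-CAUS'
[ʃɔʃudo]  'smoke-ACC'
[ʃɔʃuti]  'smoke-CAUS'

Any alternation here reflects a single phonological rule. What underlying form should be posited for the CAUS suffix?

/-ti/

The CAUS morpheme has two allomorphs, [-di] and [-ti].
By contrast the ACC suffix keeps its initial [d] throughout — that segment must be underlying.
The CAUS suffix is therefore /-ti/ underlyingly, with post-nasal voicing: voiceless stops become voiced after a nasal.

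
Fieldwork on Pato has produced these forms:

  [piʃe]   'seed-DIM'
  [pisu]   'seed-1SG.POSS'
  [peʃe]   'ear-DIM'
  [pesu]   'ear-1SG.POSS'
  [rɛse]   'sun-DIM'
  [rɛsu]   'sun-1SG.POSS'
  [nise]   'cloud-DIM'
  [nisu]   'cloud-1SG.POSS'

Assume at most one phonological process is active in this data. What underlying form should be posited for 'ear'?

/peʃ/

The stem for 'ear' ends in [ʃ] in [peʃe] but [s] in [pesu].
The stem 'cloud' ([nise], [nisu]) shows [s] unchanged in both environments, so [s] cannot be basic with [ʃ] derived before the DIM suffix.
Therefore /ʃ/ is basic and [s] is derived by depalatalization (palato-alveolar /ʃ/ becomes [s] when no front vowel follows).
Hence 'ear' is /peʃ/ underlyingly.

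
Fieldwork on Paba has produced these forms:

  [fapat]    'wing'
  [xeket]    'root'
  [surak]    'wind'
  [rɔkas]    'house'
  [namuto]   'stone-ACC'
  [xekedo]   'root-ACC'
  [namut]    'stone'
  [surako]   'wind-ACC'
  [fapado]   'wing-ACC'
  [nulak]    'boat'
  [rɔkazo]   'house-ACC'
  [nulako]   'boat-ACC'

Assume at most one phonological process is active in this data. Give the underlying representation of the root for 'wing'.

The stem for 'wing' ends in [t] in [fapat] but [d] in [fapado].
The stem 'stone' ([namut], [namuto]) shows [t] unchanged in both environments, so [t] cannot be basic with [d] derived before the ACC suffix.
So /d/ is underlying, and a rule of word-final obstruent devoicing — voiced obstruents become voiceless word-finally — gives [t].
The underlying form of 'wing' is therefore /fapad/.

/fapad/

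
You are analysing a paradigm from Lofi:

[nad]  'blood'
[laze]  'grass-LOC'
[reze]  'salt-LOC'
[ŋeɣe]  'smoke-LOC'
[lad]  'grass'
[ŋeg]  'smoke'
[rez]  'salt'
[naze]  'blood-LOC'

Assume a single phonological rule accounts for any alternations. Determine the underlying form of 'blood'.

/nad/

In [nad] and [naze] the final segment of 'blood' alternates: [d] ~ [z].
The stem 'salt' ([rez], [reze]) shows [z] unchanged in both environments, so [z] cannot be basic with [d] derived in isolation.
Therefore /d/ is basic and [z] is derived by intervocalic spirantization (voiced stops become fricatives between vowels).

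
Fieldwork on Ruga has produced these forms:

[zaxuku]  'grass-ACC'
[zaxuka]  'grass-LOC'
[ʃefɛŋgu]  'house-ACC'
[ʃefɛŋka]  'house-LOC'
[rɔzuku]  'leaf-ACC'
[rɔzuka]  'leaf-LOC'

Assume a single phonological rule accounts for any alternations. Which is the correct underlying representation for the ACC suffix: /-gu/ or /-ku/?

The ACC morpheme has two allomorphs, [-gu] and [-ku].
By contrast the LOC suffix keeps its initial [k] throughout — that segment must be underlying.
The ACC suffix is therefore /-gu/ underlyingly, with post-vocalic devoicing: voiced stops become voiceless after a vowel.

/-gu/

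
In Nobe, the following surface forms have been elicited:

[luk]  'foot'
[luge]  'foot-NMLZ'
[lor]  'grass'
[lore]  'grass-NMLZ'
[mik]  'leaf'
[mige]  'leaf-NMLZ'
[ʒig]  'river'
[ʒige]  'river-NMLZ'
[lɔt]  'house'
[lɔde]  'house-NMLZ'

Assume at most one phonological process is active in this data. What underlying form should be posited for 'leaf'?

In [mik] and [mige] the final segment of 'leaf' alternates: [k] ~ [g].
The stem 'river' ([ʒig], [ʒige]) shows [g] unchanged in both environments, so [g] cannot be basic with [k] derived in isolation.
The underlying segment must be /k/; voiceless stops become voiced between vowels, yielding [g] there.

/mik/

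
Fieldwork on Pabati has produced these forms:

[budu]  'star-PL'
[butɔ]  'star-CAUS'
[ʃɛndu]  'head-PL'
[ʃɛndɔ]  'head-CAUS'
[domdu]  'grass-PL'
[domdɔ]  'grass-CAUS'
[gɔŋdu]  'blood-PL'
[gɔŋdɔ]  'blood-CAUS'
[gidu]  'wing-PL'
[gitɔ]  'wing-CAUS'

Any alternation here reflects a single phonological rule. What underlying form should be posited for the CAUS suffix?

The CAUS morpheme has two allomorphs, [-dɔ] and [-tɔ].
The PL suffix, which begins with [d], is invariant after every stem; so [d] is not altered by any rule here.
The CAUS suffix is therefore /-tɔ/ underlyingly, with post-nasal voicing: voiceless stops become voiced after a nasal.

/-tɔ/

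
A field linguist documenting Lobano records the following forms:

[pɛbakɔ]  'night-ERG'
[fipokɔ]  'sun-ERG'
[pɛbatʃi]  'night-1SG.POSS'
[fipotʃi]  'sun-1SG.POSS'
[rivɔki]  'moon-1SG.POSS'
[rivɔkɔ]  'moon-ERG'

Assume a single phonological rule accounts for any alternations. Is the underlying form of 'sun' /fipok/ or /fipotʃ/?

/fipotʃ/

The stem for 'sun' ends in [k] in [fipokɔ] but [tʃ] in [fipotʃi].
Compare 'moon', with invariant [k] in [rivɔkɔ] and [rivɔki]: an analysis with underlying /k/ and a rule producing [tʃ] before the 1SG.POSS suffix would wrongly predict alternation here too.
The underlying segment must be /tʃ/; palato-alveolar /tʃ/ becomes [k] when no front vowel follows, yielding [k] there.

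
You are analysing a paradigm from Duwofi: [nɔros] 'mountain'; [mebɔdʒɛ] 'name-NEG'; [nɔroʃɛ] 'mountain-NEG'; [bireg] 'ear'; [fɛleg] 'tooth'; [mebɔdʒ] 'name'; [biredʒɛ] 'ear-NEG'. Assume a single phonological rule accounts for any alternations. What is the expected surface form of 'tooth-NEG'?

[fɛledʒɛ]

'ear' shows [dʒ] ~ [g] at the end of the stem ([biredʒɛ] vs [bireg]).
If /dʒ/ were underlying and a rule turned it into [g] in isolation, 'name' would also alternate; but it has [dʒ] in both [mebɔdʒɛ] and [mebɔdʒ].
So /g/ is underlying, and a rule of palatalization before a front vowel — /g/ and /s/ become palato-alveolar [dʒ] and [ʃ] before a front vowel — gives [dʒ].
From [fɛleg] the stem 'tooth' is /fɛleg/; before a front vowel this yields [fɛledʒɛ].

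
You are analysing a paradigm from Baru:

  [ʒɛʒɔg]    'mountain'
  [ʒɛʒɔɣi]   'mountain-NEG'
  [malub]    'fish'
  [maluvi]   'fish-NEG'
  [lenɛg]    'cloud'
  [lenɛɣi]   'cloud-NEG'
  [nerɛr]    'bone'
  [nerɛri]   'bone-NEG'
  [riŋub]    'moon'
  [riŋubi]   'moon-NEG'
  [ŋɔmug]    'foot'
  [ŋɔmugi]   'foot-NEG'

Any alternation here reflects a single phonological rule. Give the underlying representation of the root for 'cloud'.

'cloud' shows [g] ~ [ɣ] at the end of the stem ([lenɛg] vs [lenɛɣi]).
If /g/ were underlying and a rule turned it into [ɣ] before the NEG suffix, 'foot' would also alternate; but it has [g] in both [ŋɔmug] and [ŋɔmugi].
The underlying segment must be /ɣ/; voiced fricatives become stops word-finally, yielding [g] there.
So 'cloud' = /lenɛɣ/.

/lenɛɣ/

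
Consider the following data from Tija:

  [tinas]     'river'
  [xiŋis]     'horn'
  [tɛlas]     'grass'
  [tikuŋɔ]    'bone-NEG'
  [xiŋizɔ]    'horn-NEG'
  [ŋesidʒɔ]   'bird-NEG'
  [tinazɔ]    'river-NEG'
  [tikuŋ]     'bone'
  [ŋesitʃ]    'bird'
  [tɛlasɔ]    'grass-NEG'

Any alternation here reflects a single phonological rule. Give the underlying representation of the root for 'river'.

/tinaz/

The stem for 'river' ends in [z] in [tinazɔ] but [s] in [tinas].
But 'grass' keeps [s] in both environments ([tɛlasɔ], [tɛlas]), so there is no rule changing /s/ to [z] before the NEG suffix.
The alternation reflects word-final obstruent devoicing: voiced obstruents become voiceless word-finally. /z/ is underlying.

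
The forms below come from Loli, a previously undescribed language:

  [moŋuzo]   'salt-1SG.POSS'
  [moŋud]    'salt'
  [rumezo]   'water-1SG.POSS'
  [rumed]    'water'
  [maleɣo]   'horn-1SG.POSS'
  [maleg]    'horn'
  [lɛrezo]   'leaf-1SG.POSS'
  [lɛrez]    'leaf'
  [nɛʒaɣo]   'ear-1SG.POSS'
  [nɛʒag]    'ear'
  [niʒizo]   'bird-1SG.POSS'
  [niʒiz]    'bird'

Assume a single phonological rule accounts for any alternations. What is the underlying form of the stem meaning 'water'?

'water' shows [z] ~ [d] at the end of the stem ([rumezo] vs [rumed]).
The stem 'leaf' ([lɛrezo], [lɛrez]) shows [z] unchanged in both environments, so [z] cannot be basic with [d] derived in isolation.
So /d/ is underlying, and a rule of intervocalic spirantization — voiced stops become fricatives between vowels — gives [z].

/rumed/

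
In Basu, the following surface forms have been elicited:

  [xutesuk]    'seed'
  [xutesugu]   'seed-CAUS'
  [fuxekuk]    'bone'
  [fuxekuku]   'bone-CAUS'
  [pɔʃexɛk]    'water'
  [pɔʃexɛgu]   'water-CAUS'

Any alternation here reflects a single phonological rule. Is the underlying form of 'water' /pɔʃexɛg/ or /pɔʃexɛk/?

In [pɔʃexɛk] and [pɔʃexɛgu] the final segment of 'water' alternates: [k] ~ [g].
But 'bone' keeps [k] in both environments ([fuxekuk], [fuxekuku]), so there is no rule changing /k/ to [g] before the CAUS suffix.
The underlying segment must be /g/; voiced obstruents become voiceless word-finally, yielding [k] there.

/pɔʃexɛg/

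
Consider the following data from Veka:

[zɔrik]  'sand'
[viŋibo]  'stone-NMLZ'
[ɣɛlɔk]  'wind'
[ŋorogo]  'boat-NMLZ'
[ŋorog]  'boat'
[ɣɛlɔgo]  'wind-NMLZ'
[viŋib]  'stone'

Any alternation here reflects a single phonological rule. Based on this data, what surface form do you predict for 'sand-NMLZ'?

'wind' shows [g] ~ [k] at the end of the stem ([ɣɛlɔgo] vs [ɣɛlɔk]).
But 'boat' keeps [g] in both environments ([ŋorogo], [ŋorog]), so there is no rule changing /g/ to [k] in isolation.
The alternation reflects intervocalic voicing: voiceless stops become voiced between vowels. /k/ is underlying.
From [zɔrik] the stem 'sand' is /zɔrik/; between vowels this yields [zɔrigo].

[zɔrigo]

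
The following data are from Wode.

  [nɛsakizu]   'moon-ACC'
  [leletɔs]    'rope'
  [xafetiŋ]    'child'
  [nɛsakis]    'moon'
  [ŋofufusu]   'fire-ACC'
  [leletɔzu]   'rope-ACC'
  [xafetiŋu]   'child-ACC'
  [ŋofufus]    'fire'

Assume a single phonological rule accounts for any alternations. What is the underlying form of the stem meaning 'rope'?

The stem for 'rope' ends in [z] in [leletɔzu] but [s] in [leletɔs].
But 'fire' keeps [s] in both environments ([ŋofufusu], [ŋofufus]), so there is no rule changing /s/ to [z] before the ACC suffix.
Therefore /z/ is basic and [s] is derived by word-final obstruent devoicing (voiced obstruents become voiceless word-finally).
The underlying form of 'rope' is therefore /leletɔz/.

/leletɔz/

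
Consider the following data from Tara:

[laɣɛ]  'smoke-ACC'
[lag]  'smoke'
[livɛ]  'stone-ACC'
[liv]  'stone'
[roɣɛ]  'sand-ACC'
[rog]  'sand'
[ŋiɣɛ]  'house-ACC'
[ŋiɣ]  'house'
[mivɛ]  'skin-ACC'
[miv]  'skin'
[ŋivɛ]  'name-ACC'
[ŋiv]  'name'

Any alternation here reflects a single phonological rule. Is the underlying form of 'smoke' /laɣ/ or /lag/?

/lag/

The stem for 'smoke' ends in [ɣ] in [laɣɛ] but [g] in [lag].
But 'house' keeps [ɣ] in both environments ([ŋiɣɛ], [ŋiɣ]), so there is no rule changing /ɣ/ to [g] in isolation.
So /g/ is underlying, and a rule of intervocalic spirantization — voiced stops become fricatives between vowels — gives [ɣ].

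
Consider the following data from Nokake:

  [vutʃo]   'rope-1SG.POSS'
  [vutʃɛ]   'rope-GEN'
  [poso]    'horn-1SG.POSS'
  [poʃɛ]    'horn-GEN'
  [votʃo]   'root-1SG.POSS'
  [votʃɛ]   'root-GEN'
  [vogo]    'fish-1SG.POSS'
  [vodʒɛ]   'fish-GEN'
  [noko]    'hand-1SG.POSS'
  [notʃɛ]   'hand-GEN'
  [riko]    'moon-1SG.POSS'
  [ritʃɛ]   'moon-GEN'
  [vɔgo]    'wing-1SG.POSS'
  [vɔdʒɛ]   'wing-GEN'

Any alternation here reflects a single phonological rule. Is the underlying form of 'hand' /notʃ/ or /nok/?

The root 'hand' surfaces as [noko] and [notʃɛ], with a stem-final [k] ~ [tʃ] alternation.
But 'rope' keeps [tʃ] in both environments ([vutʃo], [vutʃɛ]), so there is no rule changing /tʃ/ to [k] before the 1SG.POSS suffix.
Therefore /k/ is basic and [tʃ] is derived by palatalization before a front vowel (/k/, /g/ and /s/ become palato-alveolar [tʃ], [dʒ] and [ʃ] before a front vowel).

/nok/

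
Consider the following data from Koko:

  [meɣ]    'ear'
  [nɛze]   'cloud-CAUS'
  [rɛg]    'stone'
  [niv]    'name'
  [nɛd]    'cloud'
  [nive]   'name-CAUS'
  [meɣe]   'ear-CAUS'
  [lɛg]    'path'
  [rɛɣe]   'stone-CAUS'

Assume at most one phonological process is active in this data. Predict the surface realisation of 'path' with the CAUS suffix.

[lɛɣe]

The root 'stone' surfaces as [rɛg] and [rɛɣe], with a stem-final [g] ~ [ɣ] alternation.
But 'ear' keeps [ɣ] in both environments ([meɣ], [meɣe]), so there is no rule changing /ɣ/ to [g] in isolation.
So /g/ is underlying, and a rule of intervocalic spirantization — voiced stops become fricatives between vowels — gives [ɣ].
The one attested form of 'path', [lɛg], shows underlying /lɛg/. Applying the same rule between vowels gives [lɛɣe].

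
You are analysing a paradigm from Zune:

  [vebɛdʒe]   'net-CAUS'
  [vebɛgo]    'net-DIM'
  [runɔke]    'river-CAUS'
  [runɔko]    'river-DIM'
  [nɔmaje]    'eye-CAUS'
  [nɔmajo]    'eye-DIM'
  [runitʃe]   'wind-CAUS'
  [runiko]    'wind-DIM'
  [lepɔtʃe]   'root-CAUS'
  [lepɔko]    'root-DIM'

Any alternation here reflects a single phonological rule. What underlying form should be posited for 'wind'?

'wind' shows [tʃ] ~ [k] at the end of the stem ([runitʃe] vs [runiko]).
Compare 'river', with invariant [k] in [runɔke] and [runɔko]: an analysis with underlying /k/ and a rule producing [tʃ] before the CAUS suffix would wrongly predict alternation here too.
Therefore /tʃ/ is basic and [k] is derived by depalatalization (palato-alveolar /tʃ/ and /dʒ/ become [k] and [g] when no front vowel follows).
The underlying form of 'wind' is therefore /runitʃ/.

/runitʃ/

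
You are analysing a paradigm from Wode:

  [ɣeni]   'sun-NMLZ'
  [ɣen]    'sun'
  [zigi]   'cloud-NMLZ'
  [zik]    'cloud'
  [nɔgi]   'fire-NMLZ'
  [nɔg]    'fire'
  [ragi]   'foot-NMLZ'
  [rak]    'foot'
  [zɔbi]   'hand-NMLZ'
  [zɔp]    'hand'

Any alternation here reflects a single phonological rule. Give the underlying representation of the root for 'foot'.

/rak/

The stem for 'foot' ends in [g] in [ragi] but [k] in [rak].
If /g/ were underlying and a rule turned it into [k] in isolation, 'fire' would also alternate; but it has [g] in both [nɔgi] and [nɔg].
Therefore /k/ is basic and [g] is derived by intervocalic voicing (voiceless stops become voiced between vowels).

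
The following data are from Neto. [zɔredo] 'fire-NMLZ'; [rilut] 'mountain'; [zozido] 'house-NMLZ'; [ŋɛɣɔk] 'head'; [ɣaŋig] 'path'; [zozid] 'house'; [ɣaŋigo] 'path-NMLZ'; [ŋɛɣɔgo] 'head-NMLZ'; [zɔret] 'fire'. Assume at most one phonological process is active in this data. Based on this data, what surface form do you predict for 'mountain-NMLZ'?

'fire' shows [d] ~ [t] at the end of the stem ([zɔredo] vs [zɔret]).
If /d/ were underlying and a rule turned it into [t] in isolation, 'house' would also alternate; but it has [d] in both [zozido] and [zozid].
So /t/ is underlying, and a rule of intervocalic voicing — voiceless stops become voiced between vowels — gives [d].
From [rilut] the stem 'mountain' is /rilut/; between vowels this yields [riludo].

[riludo]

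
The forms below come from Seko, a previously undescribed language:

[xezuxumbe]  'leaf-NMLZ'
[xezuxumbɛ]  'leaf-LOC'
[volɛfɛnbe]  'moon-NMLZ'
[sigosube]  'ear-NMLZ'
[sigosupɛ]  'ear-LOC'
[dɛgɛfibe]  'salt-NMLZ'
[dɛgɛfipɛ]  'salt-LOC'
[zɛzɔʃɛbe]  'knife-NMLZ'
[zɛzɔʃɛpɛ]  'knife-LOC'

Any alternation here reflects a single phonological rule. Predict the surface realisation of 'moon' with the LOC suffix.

[volɛfɛnbɛ]

The LOC suffix surfaces as [-bɛ] and [-pɛ], depending on the final segment of the stem.
By contrast the NMLZ suffix keeps its initial [b] throughout — that segment must be underlying.
So the underlying form is /-pɛ/, and voiceless stops become voiced after a nasal.
After 'moon', which ends in a nasal, the suffix surfaces as [-bɛ], giving [volɛfɛnbɛ].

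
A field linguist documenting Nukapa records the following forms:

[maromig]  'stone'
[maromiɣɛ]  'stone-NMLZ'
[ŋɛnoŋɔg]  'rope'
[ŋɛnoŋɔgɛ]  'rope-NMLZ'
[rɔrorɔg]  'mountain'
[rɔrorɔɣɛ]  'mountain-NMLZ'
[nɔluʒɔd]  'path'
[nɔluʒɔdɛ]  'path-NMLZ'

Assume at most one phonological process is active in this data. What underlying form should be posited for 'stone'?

'stone' shows [g] ~ [ɣ] at the end of the stem ([maromig] vs [maromiɣɛ]).
If /g/ were underlying and a rule turned it into [ɣ] before the NMLZ suffix, 'rope' would also alternate; but it has [g] in both [ŋɛnoŋɔg] and [ŋɛnoŋɔgɛ].
The alternation reflects word-final hardening: voiced fricatives become stops word-finally. /ɣ/ is underlying.

/maromiɣ/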